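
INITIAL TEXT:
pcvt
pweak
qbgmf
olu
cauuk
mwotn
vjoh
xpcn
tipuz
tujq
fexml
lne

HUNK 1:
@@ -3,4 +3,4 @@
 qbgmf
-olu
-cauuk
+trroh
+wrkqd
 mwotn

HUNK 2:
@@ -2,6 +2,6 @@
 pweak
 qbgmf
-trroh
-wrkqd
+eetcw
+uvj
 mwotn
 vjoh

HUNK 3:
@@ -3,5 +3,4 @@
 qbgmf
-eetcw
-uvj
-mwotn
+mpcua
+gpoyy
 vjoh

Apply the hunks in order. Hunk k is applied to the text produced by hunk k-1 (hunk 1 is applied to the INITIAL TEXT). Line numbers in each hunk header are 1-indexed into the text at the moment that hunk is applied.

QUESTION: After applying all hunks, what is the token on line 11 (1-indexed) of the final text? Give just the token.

Hunk 1: at line 3 remove [olu,cauuk] add [trroh,wrkqd] -> 12 lines: pcvt pweak qbgmf trroh wrkqd mwotn vjoh xpcn tipuz tujq fexml lne
Hunk 2: at line 2 remove [trroh,wrkqd] add [eetcw,uvj] -> 12 lines: pcvt pweak qbgmf eetcw uvj mwotn vjoh xpcn tipuz tujq fexml lne
Hunk 3: at line 3 remove [eetcw,uvj,mwotn] add [mpcua,gpoyy] -> 11 lines: pcvt pweak qbgmf mpcua gpoyy vjoh xpcn tipuz tujq fexml lne
Final line 11: lne

Answer: lne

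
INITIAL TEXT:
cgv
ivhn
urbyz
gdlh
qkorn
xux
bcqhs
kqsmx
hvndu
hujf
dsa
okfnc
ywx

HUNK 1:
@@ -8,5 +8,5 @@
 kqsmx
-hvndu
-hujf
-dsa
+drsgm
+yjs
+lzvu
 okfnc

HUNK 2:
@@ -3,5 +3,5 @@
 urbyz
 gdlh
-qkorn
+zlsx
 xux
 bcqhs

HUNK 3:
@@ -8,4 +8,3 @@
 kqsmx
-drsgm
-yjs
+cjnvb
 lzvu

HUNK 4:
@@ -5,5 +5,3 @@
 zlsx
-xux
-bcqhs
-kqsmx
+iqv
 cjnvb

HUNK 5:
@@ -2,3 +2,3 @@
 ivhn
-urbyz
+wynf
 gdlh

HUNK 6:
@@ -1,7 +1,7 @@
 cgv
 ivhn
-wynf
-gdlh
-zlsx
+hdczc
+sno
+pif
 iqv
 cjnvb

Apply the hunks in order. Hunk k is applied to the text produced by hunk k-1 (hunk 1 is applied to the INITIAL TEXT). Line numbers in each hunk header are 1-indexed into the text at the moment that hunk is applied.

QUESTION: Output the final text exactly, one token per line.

Answer: cgv
ivhn
hdczc
sno
pif
iqv
cjnvb
lzvu
okfnc
ywx

Derivation:
Hunk 1: at line 8 remove [hvndu,hujf,dsa] add [drsgm,yjs,lzvu] -> 13 lines: cgv ivhn urbyz gdlh qkorn xux bcqhs kqsmx drsgm yjs lzvu okfnc ywx
Hunk 2: at line 3 remove [qkorn] add [zlsx] -> 13 lines: cgv ivhn urbyz gdlh zlsx xux bcqhs kqsmx drsgm yjs lzvu okfnc ywx
Hunk 3: at line 8 remove [drsgm,yjs] add [cjnvb] -> 12 lines: cgv ivhn urbyz gdlh zlsx xux bcqhs kqsmx cjnvb lzvu okfnc ywx
Hunk 4: at line 5 remove [xux,bcqhs,kqsmx] add [iqv] -> 10 lines: cgv ivhn urbyz gdlh zlsx iqv cjnvb lzvu okfnc ywx
Hunk 5: at line 2 remove [urbyz] add [wynf] -> 10 lines: cgv ivhn wynf gdlh zlsx iqv cjnvb lzvu okfnc ywx
Hunk 6: at line 1 remove [wynf,gdlh,zlsx] add [hdczc,sno,pif] -> 10 lines: cgv ivhn hdczc sno pif iqv cjnvb lzvu okfnc ywx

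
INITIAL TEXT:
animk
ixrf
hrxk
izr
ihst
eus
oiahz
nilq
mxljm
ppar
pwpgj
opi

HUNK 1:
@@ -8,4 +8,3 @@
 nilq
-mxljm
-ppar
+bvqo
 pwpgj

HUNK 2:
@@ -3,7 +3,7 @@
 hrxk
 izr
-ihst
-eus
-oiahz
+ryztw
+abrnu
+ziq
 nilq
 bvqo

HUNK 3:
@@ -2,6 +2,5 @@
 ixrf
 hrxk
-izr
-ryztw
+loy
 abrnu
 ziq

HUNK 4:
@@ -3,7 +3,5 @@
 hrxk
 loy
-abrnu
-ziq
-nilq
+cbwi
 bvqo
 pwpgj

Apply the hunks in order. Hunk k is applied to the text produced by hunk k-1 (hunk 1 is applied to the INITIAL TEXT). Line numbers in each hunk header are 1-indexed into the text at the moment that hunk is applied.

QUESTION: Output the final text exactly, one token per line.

Answer: animk
ixrf
hrxk
loy
cbwi
bvqo
pwpgj
opi

Derivation:
Hunk 1: at line 8 remove [mxljm,ppar] add [bvqo] -> 11 lines: animk ixrf hrxk izr ihst eus oiahz nilq bvqo pwpgj opi
Hunk 2: at line 3 remove [ihst,eus,oiahz] add [ryztw,abrnu,ziq] -> 11 lines: animk ixrf hrxk izr ryztw abrnu ziq nilq bvqo pwpgj opi
Hunk 3: at line 2 remove [izr,ryztw] add [loy] -> 10 lines: animk ixrf hrxk loy abrnu ziq nilq bvqo pwpgj opi
Hunk 4: at line 3 remove [abrnu,ziq,nilq] add [cbwi] -> 8 lines: animk ixrf hrxk loy cbwi bvqo pwpgj opi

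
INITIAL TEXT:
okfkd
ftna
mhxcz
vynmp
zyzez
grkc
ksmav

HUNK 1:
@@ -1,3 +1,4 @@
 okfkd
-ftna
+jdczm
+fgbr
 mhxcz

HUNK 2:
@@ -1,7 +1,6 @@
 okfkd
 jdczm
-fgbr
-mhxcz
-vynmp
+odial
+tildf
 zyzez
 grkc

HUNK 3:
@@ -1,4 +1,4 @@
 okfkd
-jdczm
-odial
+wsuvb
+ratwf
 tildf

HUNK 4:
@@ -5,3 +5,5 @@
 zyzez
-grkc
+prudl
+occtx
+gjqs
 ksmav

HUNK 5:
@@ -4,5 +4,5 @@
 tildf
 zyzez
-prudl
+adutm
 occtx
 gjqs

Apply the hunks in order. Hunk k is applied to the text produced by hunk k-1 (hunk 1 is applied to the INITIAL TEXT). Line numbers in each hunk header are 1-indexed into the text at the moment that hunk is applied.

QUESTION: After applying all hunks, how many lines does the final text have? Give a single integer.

Hunk 1: at line 1 remove [ftna] add [jdczm,fgbr] -> 8 lines: okfkd jdczm fgbr mhxcz vynmp zyzez grkc ksmav
Hunk 2: at line 1 remove [fgbr,mhxcz,vynmp] add [odial,tildf] -> 7 lines: okfkd jdczm odial tildf zyzez grkc ksmav
Hunk 3: at line 1 remove [jdczm,odial] add [wsuvb,ratwf] -> 7 lines: okfkd wsuvb ratwf tildf zyzez grkc ksmav
Hunk 4: at line 5 remove [grkc] add [prudl,occtx,gjqs] -> 9 lines: okfkd wsuvb ratwf tildf zyzez prudl occtx gjqs ksmav
Hunk 5: at line 4 remove [prudl] add [adutm] -> 9 lines: okfkd wsuvb ratwf tildf zyzez adutm occtx gjqs ksmav
Final line count: 9

Answer: 9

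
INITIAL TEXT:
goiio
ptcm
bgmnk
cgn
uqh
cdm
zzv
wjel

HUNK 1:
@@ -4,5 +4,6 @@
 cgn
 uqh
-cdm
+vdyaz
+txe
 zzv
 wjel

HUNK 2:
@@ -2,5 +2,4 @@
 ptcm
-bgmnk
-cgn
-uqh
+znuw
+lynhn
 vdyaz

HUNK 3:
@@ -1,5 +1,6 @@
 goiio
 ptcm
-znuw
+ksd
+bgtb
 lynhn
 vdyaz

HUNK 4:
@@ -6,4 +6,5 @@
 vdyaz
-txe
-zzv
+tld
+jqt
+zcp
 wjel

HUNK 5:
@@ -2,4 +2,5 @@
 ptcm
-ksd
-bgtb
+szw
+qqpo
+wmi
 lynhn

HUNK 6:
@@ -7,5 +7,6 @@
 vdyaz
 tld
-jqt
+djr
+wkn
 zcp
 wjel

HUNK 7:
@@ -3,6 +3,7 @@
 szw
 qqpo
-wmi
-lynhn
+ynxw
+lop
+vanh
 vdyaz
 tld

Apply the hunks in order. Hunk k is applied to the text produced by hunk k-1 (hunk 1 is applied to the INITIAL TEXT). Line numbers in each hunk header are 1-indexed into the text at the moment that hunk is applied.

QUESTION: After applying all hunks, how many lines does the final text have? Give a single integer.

Answer: 13

Derivation:
Hunk 1: at line 4 remove [cdm] add [vdyaz,txe] -> 9 lines: goiio ptcm bgmnk cgn uqh vdyaz txe zzv wjel
Hunk 2: at line 2 remove [bgmnk,cgn,uqh] add [znuw,lynhn] -> 8 lines: goiio ptcm znuw lynhn vdyaz txe zzv wjel
Hunk 3: at line 1 remove [znuw] add [ksd,bgtb] -> 9 lines: goiio ptcm ksd bgtb lynhn vdyaz txe zzv wjel
Hunk 4: at line 6 remove [txe,zzv] add [tld,jqt,zcp] -> 10 lines: goiio ptcm ksd bgtb lynhn vdyaz tld jqt zcp wjel
Hunk 5: at line 2 remove [ksd,bgtb] add [szw,qqpo,wmi] -> 11 lines: goiio ptcm szw qqpo wmi lynhn vdyaz tld jqt zcp wjel
Hunk 6: at line 7 remove [jqt] add [djr,wkn] -> 12 lines: goiio ptcm szw qqpo wmi lynhn vdyaz tld djr wkn zcp wjel
Hunk 7: at line 3 remove [wmi,lynhn] add [ynxw,lop,vanh] -> 13 lines: goiio ptcm szw qqpo ynxw lop vanh vdyaz tld djr wkn zcp wjel
Final line count: 13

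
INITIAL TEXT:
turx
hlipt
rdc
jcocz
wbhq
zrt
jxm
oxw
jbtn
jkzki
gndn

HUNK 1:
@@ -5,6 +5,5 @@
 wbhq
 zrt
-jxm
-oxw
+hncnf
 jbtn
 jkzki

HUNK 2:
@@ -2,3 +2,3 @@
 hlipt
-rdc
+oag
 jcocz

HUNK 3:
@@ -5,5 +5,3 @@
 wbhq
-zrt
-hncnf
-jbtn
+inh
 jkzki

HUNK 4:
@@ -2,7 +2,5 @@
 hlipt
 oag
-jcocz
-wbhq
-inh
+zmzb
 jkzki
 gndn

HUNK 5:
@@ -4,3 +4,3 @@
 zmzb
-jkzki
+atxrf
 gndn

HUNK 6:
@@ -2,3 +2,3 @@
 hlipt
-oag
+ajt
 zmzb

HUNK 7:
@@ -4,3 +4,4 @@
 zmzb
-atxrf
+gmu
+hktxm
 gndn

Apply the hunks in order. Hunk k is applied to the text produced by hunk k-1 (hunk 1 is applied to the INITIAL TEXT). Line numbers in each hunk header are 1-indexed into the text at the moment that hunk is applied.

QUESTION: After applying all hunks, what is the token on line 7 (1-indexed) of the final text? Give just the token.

Hunk 1: at line 5 remove [jxm,oxw] add [hncnf] -> 10 lines: turx hlipt rdc jcocz wbhq zrt hncnf jbtn jkzki gndn
Hunk 2: at line 2 remove [rdc] add [oag] -> 10 lines: turx hlipt oag jcocz wbhq zrt hncnf jbtn jkzki gndn
Hunk 3: at line 5 remove [zrt,hncnf,jbtn] add [inh] -> 8 lines: turx hlipt oag jcocz wbhq inh jkzki gndn
Hunk 4: at line 2 remove [jcocz,wbhq,inh] add [zmzb] -> 6 lines: turx hlipt oag zmzb jkzki gndn
Hunk 5: at line 4 remove [jkzki] add [atxrf] -> 6 lines: turx hlipt oag zmzb atxrf gndn
Hunk 6: at line 2 remove [oag] add [ajt] -> 6 lines: turx hlipt ajt zmzb atxrf gndn
Hunk 7: at line 4 remove [atxrf] add [gmu,hktxm] -> 7 lines: turx hlipt ajt zmzb gmu hktxm gndn
Final line 7: gndn

Answer: gndn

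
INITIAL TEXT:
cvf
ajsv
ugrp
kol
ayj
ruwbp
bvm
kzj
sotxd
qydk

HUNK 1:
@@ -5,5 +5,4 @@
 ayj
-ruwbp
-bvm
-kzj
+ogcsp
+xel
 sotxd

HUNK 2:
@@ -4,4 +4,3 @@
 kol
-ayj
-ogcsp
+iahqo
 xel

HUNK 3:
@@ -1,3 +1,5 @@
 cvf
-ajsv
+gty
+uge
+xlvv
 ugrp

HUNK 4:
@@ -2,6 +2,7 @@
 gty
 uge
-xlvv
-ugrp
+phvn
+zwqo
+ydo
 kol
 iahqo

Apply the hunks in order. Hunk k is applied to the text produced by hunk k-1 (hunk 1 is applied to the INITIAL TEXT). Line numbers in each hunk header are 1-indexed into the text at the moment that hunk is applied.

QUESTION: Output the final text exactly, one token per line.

Answer: cvf
gty
uge
phvn
zwqo
ydo
kol
iahqo
xel
sotxd
qydk

Derivation:
Hunk 1: at line 5 remove [ruwbp,bvm,kzj] add [ogcsp,xel] -> 9 lines: cvf ajsv ugrp kol ayj ogcsp xel sotxd qydk
Hunk 2: at line 4 remove [ayj,ogcsp] add [iahqo] -> 8 lines: cvf ajsv ugrp kol iahqo xel sotxd qydk
Hunk 3: at line 1 remove [ajsv] add [gty,uge,xlvv] -> 10 lines: cvf gty uge xlvv ugrp kol iahqo xel sotxd qydk
Hunk 4: at line 2 remove [xlvv,ugrp] add [phvn,zwqo,ydo] -> 11 lines: cvf gty uge phvn zwqo ydo kol iahqo xel sotxd qydk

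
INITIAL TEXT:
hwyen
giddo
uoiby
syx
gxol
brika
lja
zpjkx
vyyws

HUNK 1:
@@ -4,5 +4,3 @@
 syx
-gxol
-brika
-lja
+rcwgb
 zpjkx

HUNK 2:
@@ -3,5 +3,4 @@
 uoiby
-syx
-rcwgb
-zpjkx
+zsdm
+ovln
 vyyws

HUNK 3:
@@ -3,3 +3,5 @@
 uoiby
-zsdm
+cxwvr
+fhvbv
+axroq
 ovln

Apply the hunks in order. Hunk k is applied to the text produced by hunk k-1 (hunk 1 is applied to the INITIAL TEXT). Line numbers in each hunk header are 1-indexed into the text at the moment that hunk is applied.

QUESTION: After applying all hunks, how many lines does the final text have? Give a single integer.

Hunk 1: at line 4 remove [gxol,brika,lja] add [rcwgb] -> 7 lines: hwyen giddo uoiby syx rcwgb zpjkx vyyws
Hunk 2: at line 3 remove [syx,rcwgb,zpjkx] add [zsdm,ovln] -> 6 lines: hwyen giddo uoiby zsdm ovln vyyws
Hunk 3: at line 3 remove [zsdm] add [cxwvr,fhvbv,axroq] -> 8 lines: hwyen giddo uoiby cxwvr fhvbv axroq ovln vyyws
Final line count: 8

Answer: 8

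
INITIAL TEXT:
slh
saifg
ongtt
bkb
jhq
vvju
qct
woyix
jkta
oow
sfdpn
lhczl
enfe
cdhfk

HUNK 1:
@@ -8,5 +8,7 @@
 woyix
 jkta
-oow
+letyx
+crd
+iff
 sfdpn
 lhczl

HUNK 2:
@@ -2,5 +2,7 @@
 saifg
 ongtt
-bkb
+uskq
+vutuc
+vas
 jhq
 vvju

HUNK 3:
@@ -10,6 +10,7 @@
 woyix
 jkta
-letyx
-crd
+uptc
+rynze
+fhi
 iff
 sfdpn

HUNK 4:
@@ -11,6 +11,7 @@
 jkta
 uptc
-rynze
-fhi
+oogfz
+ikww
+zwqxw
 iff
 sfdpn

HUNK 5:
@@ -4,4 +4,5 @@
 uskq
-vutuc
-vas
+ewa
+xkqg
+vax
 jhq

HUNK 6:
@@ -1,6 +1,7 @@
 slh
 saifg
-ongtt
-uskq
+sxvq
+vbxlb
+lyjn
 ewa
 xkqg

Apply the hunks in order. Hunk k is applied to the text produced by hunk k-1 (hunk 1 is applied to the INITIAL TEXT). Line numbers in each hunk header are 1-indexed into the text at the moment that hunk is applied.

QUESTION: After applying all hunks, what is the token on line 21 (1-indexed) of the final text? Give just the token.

Hunk 1: at line 8 remove [oow] add [letyx,crd,iff] -> 16 lines: slh saifg ongtt bkb jhq vvju qct woyix jkta letyx crd iff sfdpn lhczl enfe cdhfk
Hunk 2: at line 2 remove [bkb] add [uskq,vutuc,vas] -> 18 lines: slh saifg ongtt uskq vutuc vas jhq vvju qct woyix jkta letyx crd iff sfdpn lhczl enfe cdhfk
Hunk 3: at line 10 remove [letyx,crd] add [uptc,rynze,fhi] -> 19 lines: slh saifg ongtt uskq vutuc vas jhq vvju qct woyix jkta uptc rynze fhi iff sfdpn lhczl enfe cdhfk
Hunk 4: at line 11 remove [rynze,fhi] add [oogfz,ikww,zwqxw] -> 20 lines: slh saifg ongtt uskq vutuc vas jhq vvju qct woyix jkta uptc oogfz ikww zwqxw iff sfdpn lhczl enfe cdhfk
Hunk 5: at line 4 remove [vutuc,vas] add [ewa,xkqg,vax] -> 21 lines: slh saifg ongtt uskq ewa xkqg vax jhq vvju qct woyix jkta uptc oogfz ikww zwqxw iff sfdpn lhczl enfe cdhfk
Hunk 6: at line 1 remove [ongtt,uskq] add [sxvq,vbxlb,lyjn] -> 22 lines: slh saifg sxvq vbxlb lyjn ewa xkqg vax jhq vvju qct woyix jkta uptc oogfz ikww zwqxw iff sfdpn lhczl enfe cdhfk
Final line 21: enfe

Answer: enfe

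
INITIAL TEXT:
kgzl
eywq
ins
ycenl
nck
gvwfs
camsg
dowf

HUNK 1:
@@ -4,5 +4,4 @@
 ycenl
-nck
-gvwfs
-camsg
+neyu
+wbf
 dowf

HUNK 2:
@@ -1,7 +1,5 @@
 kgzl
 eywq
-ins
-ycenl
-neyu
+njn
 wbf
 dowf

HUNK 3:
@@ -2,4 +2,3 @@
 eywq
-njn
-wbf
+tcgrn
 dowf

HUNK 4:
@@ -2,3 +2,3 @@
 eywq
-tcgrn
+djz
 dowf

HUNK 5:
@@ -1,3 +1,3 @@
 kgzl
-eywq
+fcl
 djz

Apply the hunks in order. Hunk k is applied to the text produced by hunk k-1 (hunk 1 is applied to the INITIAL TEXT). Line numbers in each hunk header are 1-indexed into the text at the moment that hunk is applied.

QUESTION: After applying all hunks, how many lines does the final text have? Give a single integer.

Answer: 4

Derivation:
Hunk 1: at line 4 remove [nck,gvwfs,camsg] add [neyu,wbf] -> 7 lines: kgzl eywq ins ycenl neyu wbf dowf
Hunk 2: at line 1 remove [ins,ycenl,neyu] add [njn] -> 5 lines: kgzl eywq njn wbf dowf
Hunk 3: at line 2 remove [njn,wbf] add [tcgrn] -> 4 lines: kgzl eywq tcgrn dowf
Hunk 4: at line 2 remove [tcgrn] add [djz] -> 4 lines: kgzl eywq djz dowf
Hunk 5: at line 1 remove [eywq] add [fcl] -> 4 lines: kgzl fcl djz dowf
Final line count: 4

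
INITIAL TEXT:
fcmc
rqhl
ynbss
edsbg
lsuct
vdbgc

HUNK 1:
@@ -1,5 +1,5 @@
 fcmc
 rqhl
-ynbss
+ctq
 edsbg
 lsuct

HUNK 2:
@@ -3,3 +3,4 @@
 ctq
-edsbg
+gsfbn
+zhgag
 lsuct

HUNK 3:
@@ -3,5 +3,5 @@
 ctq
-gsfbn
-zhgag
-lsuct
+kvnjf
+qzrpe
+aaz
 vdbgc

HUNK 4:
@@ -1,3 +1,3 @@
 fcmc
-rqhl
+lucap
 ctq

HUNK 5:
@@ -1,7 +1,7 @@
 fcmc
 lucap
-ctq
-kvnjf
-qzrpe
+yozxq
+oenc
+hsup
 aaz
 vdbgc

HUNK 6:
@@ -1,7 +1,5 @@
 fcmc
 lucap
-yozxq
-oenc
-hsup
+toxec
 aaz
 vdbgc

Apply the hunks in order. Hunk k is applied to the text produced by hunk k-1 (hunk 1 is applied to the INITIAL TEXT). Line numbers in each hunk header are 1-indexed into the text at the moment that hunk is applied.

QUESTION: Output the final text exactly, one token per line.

Hunk 1: at line 1 remove [ynbss] add [ctq] -> 6 lines: fcmc rqhl ctq edsbg lsuct vdbgc
Hunk 2: at line 3 remove [edsbg] add [gsfbn,zhgag] -> 7 lines: fcmc rqhl ctq gsfbn zhgag lsuct vdbgc
Hunk 3: at line 3 remove [gsfbn,zhgag,lsuct] add [kvnjf,qzrpe,aaz] -> 7 lines: fcmc rqhl ctq kvnjf qzrpe aaz vdbgc
Hunk 4: at line 1 remove [rqhl] add [lucap] -> 7 lines: fcmc lucap ctq kvnjf qzrpe aaz vdbgc
Hunk 5: at line 1 remove [ctq,kvnjf,qzrpe] add [yozxq,oenc,hsup] -> 7 lines: fcmc lucap yozxq oenc hsup aaz vdbgc
Hunk 6: at line 1 remove [yozxq,oenc,hsup] add [toxec] -> 5 lines: fcmc lucap toxec aaz vdbgc

Answer: fcmc
lucap
toxec
aaz
vdbgc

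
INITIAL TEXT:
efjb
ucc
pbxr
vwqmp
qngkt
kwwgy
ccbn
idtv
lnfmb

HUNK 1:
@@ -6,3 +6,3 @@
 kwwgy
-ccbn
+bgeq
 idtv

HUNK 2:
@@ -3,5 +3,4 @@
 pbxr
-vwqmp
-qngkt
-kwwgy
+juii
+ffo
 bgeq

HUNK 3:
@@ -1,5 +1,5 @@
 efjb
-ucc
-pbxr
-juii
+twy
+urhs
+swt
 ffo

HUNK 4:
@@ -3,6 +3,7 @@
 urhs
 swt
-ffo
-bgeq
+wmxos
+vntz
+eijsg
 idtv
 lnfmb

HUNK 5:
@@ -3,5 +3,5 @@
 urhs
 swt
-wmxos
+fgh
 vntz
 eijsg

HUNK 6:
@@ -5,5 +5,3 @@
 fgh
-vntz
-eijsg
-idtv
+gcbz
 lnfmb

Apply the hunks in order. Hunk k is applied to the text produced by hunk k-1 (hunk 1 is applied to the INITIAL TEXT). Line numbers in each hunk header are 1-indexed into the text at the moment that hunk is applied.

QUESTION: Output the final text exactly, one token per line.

Hunk 1: at line 6 remove [ccbn] add [bgeq] -> 9 lines: efjb ucc pbxr vwqmp qngkt kwwgy bgeq idtv lnfmb
Hunk 2: at line 3 remove [vwqmp,qngkt,kwwgy] add [juii,ffo] -> 8 lines: efjb ucc pbxr juii ffo bgeq idtv lnfmb
Hunk 3: at line 1 remove [ucc,pbxr,juii] add [twy,urhs,swt] -> 8 lines: efjb twy urhs swt ffo bgeq idtv lnfmb
Hunk 4: at line 3 remove [ffo,bgeq] add [wmxos,vntz,eijsg] -> 9 lines: efjb twy urhs swt wmxos vntz eijsg idtv lnfmb
Hunk 5: at line 3 remove [wmxos] add [fgh] -> 9 lines: efjb twy urhs swt fgh vntz eijsg idtv lnfmb
Hunk 6: at line 5 remove [vntz,eijsg,idtv] add [gcbz] -> 7 lines: efjb twy urhs swt fgh gcbz lnfmb

Answer: efjb
twy
urhs
swt
fgh
gcbz
lnfmb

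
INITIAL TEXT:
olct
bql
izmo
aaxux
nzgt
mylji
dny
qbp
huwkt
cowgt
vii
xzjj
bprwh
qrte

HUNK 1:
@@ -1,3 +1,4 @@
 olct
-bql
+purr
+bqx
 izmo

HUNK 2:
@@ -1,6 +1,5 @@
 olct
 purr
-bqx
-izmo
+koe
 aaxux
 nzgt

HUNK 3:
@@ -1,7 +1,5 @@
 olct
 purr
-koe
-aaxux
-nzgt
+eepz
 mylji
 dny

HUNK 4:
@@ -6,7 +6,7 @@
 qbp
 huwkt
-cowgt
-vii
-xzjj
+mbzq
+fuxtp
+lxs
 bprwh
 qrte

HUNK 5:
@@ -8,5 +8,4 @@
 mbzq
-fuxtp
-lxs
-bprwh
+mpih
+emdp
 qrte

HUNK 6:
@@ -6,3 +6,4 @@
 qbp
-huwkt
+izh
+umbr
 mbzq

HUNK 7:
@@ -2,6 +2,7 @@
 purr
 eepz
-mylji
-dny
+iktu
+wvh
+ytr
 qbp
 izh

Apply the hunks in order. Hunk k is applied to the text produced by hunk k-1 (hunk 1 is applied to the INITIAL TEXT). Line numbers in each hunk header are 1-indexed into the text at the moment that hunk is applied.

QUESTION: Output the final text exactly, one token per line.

Answer: olct
purr
eepz
iktu
wvh
ytr
qbp
izh
umbr
mbzq
mpih
emdp
qrte

Derivation:
Hunk 1: at line 1 remove [bql] add [purr,bqx] -> 15 lines: olct purr bqx izmo aaxux nzgt mylji dny qbp huwkt cowgt vii xzjj bprwh qrte
Hunk 2: at line 1 remove [bqx,izmo] add [koe] -> 14 lines: olct purr koe aaxux nzgt mylji dny qbp huwkt cowgt vii xzjj bprwh qrte
Hunk 3: at line 1 remove [koe,aaxux,nzgt] add [eepz] -> 12 lines: olct purr eepz mylji dny qbp huwkt cowgt vii xzjj bprwh qrte
Hunk 4: at line 6 remove [cowgt,vii,xzjj] add [mbzq,fuxtp,lxs] -> 12 lines: olct purr eepz mylji dny qbp huwkt mbzq fuxtp lxs bprwh qrte
Hunk 5: at line 8 remove [fuxtp,lxs,bprwh] add [mpih,emdp] -> 11 lines: olct purr eepz mylji dny qbp huwkt mbzq mpih emdp qrte
Hunk 6: at line 6 remove [huwkt] add [izh,umbr] -> 12 lines: olct purr eepz mylji dny qbp izh umbr mbzq mpih emdp qrte
Hunk 7: at line 2 remove [mylji,dny] add [iktu,wvh,ytr] -> 13 lines: olct purr eepz iktu wvh ytr qbp izh umbr mbzq mpih emdp qrte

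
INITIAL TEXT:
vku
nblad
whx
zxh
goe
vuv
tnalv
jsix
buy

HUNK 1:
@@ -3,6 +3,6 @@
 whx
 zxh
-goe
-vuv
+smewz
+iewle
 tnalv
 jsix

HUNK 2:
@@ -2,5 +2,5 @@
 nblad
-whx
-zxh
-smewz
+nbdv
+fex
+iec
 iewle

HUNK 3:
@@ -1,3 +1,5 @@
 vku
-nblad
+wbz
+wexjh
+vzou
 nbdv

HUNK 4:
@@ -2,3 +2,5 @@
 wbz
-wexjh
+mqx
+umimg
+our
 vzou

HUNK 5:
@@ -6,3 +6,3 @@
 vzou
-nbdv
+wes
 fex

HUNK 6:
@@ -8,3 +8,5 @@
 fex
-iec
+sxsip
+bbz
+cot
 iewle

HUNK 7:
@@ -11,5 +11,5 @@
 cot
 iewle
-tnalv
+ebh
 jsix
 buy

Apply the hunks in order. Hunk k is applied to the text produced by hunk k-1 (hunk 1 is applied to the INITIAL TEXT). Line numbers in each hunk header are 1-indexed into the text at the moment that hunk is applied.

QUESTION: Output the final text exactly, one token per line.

Hunk 1: at line 3 remove [goe,vuv] add [smewz,iewle] -> 9 lines: vku nblad whx zxh smewz iewle tnalv jsix buy
Hunk 2: at line 2 remove [whx,zxh,smewz] add [nbdv,fex,iec] -> 9 lines: vku nblad nbdv fex iec iewle tnalv jsix buy
Hunk 3: at line 1 remove [nblad] add [wbz,wexjh,vzou] -> 11 lines: vku wbz wexjh vzou nbdv fex iec iewle tnalv jsix buy
Hunk 4: at line 2 remove [wexjh] add [mqx,umimg,our] -> 13 lines: vku wbz mqx umimg our vzou nbdv fex iec iewle tnalv jsix buy
Hunk 5: at line 6 remove [nbdv] add [wes] -> 13 lines: vku wbz mqx umimg our vzou wes fex iec iewle tnalv jsix buy
Hunk 6: at line 8 remove [iec] add [sxsip,bbz,cot] -> 15 lines: vku wbz mqx umimg our vzou wes fex sxsip bbz cot iewle tnalv jsix buy
Hunk 7: at line 11 remove [tnalv] add [ebh] -> 15 lines: vku wbz mqx umimg our vzou wes fex sxsip bbz cot iewle ebh jsix buy

Answer: vku
wbz
mqx
umimg
our
vzou
wes
fex
sxsip
bbz
cot
iewle
ebh
jsix
buy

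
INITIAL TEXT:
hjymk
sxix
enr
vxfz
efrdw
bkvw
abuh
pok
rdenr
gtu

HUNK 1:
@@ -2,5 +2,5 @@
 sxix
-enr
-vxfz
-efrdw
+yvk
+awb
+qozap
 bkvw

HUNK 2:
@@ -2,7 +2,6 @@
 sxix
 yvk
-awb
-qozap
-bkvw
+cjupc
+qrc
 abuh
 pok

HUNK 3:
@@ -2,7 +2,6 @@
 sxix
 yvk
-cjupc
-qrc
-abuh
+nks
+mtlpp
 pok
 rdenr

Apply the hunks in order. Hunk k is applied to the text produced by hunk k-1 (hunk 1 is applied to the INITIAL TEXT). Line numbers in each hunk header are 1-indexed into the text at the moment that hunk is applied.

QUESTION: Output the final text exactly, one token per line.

Hunk 1: at line 2 remove [enr,vxfz,efrdw] add [yvk,awb,qozap] -> 10 lines: hjymk sxix yvk awb qozap bkvw abuh pok rdenr gtu
Hunk 2: at line 2 remove [awb,qozap,bkvw] add [cjupc,qrc] -> 9 lines: hjymk sxix yvk cjupc qrc abuh pok rdenr gtu
Hunk 3: at line 2 remove [cjupc,qrc,abuh] add [nks,mtlpp] -> 8 lines: hjymk sxix yvk nks mtlpp pok rdenr gtu

Answer: hjymk
sxix
yvk
nks
mtlpp
pok
rdenr
gtu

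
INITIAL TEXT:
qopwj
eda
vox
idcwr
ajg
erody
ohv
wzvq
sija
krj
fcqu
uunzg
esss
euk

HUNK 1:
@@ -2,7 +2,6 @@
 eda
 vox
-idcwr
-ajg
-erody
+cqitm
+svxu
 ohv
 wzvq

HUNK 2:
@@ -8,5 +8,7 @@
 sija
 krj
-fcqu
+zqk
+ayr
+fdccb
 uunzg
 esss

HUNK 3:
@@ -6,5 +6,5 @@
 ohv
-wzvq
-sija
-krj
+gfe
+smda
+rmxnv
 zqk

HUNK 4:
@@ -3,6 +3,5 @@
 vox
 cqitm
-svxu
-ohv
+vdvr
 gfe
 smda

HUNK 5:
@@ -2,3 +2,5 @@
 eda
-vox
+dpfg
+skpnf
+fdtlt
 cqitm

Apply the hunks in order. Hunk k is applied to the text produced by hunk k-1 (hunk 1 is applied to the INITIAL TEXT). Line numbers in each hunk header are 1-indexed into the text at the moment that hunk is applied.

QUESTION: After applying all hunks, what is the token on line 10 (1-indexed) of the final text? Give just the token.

Answer: rmxnv

Derivation:
Hunk 1: at line 2 remove [idcwr,ajg,erody] add [cqitm,svxu] -> 13 lines: qopwj eda vox cqitm svxu ohv wzvq sija krj fcqu uunzg esss euk
Hunk 2: at line 8 remove [fcqu] add [zqk,ayr,fdccb] -> 15 lines: qopwj eda vox cqitm svxu ohv wzvq sija krj zqk ayr fdccb uunzg esss euk
Hunk 3: at line 6 remove [wzvq,sija,krj] add [gfe,smda,rmxnv] -> 15 lines: qopwj eda vox cqitm svxu ohv gfe smda rmxnv zqk ayr fdccb uunzg esss euk
Hunk 4: at line 3 remove [svxu,ohv] add [vdvr] -> 14 lines: qopwj eda vox cqitm vdvr gfe smda rmxnv zqk ayr fdccb uunzg esss euk
Hunk 5: at line 2 remove [vox] add [dpfg,skpnf,fdtlt] -> 16 lines: qopwj eda dpfg skpnf fdtlt cqitm vdvr gfe smda rmxnv zqk ayr fdccb uunzg esss euk
Final line 10: rmxnv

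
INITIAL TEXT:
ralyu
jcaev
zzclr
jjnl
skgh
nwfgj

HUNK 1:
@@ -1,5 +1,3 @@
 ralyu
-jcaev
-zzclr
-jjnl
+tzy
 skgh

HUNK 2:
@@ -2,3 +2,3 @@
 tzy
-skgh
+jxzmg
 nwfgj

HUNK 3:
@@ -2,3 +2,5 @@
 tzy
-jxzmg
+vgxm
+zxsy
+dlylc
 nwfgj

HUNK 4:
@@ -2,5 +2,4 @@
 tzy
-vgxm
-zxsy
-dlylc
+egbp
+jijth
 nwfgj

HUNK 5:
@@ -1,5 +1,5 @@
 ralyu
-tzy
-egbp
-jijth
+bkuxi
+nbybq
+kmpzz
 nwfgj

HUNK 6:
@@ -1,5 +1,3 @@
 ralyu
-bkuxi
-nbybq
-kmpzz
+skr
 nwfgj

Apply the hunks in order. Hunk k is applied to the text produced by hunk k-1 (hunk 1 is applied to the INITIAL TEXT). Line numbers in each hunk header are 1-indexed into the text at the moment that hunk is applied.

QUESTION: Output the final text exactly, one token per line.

Hunk 1: at line 1 remove [jcaev,zzclr,jjnl] add [tzy] -> 4 lines: ralyu tzy skgh nwfgj
Hunk 2: at line 2 remove [skgh] add [jxzmg] -> 4 lines: ralyu tzy jxzmg nwfgj
Hunk 3: at line 2 remove [jxzmg] add [vgxm,zxsy,dlylc] -> 6 lines: ralyu tzy vgxm zxsy dlylc nwfgj
Hunk 4: at line 2 remove [vgxm,zxsy,dlylc] add [egbp,jijth] -> 5 lines: ralyu tzy egbp jijth nwfgj
Hunk 5: at line 1 remove [tzy,egbp,jijth] add [bkuxi,nbybq,kmpzz] -> 5 lines: ralyu bkuxi nbybq kmpzz nwfgj
Hunk 6: at line 1 remove [bkuxi,nbybq,kmpzz] add [skr] -> 3 lines: ralyu skr nwfgj

Answer: ralyu
skr
nwfgj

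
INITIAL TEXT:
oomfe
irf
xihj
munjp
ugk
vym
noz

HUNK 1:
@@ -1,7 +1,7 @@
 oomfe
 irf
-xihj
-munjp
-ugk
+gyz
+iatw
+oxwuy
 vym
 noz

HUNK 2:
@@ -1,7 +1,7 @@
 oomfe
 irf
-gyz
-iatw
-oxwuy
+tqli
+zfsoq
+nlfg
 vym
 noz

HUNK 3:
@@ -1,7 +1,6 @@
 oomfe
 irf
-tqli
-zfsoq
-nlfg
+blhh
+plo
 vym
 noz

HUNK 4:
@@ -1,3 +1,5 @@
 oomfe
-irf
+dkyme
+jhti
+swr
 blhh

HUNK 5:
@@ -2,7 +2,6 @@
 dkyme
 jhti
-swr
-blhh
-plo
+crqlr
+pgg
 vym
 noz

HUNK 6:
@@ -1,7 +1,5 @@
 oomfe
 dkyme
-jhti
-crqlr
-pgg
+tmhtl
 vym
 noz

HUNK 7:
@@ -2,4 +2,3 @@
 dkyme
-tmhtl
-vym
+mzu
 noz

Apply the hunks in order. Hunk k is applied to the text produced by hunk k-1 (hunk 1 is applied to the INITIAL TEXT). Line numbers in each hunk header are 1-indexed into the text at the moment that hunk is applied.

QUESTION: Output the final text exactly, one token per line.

Answer: oomfe
dkyme
mzu
noz

Derivation:
Hunk 1: at line 1 remove [xihj,munjp,ugk] add [gyz,iatw,oxwuy] -> 7 lines: oomfe irf gyz iatw oxwuy vym noz
Hunk 2: at line 1 remove [gyz,iatw,oxwuy] add [tqli,zfsoq,nlfg] -> 7 lines: oomfe irf tqli zfsoq nlfg vym noz
Hunk 3: at line 1 remove [tqli,zfsoq,nlfg] add [blhh,plo] -> 6 lines: oomfe irf blhh plo vym noz
Hunk 4: at line 1 remove [irf] add [dkyme,jhti,swr] -> 8 lines: oomfe dkyme jhti swr blhh plo vym noz
Hunk 5: at line 2 remove [swr,blhh,plo] add [crqlr,pgg] -> 7 lines: oomfe dkyme jhti crqlr pgg vym noz
Hunk 6: at line 1 remove [jhti,crqlr,pgg] add [tmhtl] -> 5 lines: oomfe dkyme tmhtl vym noz
Hunk 7: at line 2 remove [tmhtl,vym] add [mzu] -> 4 lines: oomfe dkyme mzu noz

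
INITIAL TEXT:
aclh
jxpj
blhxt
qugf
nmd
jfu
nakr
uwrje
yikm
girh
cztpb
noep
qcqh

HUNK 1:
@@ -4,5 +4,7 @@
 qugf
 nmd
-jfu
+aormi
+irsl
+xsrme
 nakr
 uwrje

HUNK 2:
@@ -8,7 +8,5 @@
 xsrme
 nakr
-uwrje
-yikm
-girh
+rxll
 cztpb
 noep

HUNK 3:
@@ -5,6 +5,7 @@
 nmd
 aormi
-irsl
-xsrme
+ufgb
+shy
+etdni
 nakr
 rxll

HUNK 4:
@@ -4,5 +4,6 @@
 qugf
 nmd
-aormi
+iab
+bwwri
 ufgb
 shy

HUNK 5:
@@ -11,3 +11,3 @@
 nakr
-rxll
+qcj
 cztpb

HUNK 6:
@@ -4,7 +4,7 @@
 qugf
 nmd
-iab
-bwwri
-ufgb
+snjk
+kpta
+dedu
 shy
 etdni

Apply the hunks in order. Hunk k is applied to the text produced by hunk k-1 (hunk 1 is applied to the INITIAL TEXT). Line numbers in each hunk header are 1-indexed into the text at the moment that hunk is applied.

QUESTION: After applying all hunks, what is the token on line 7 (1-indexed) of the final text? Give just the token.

Answer: kpta

Derivation:
Hunk 1: at line 4 remove [jfu] add [aormi,irsl,xsrme] -> 15 lines: aclh jxpj blhxt qugf nmd aormi irsl xsrme nakr uwrje yikm girh cztpb noep qcqh
Hunk 2: at line 8 remove [uwrje,yikm,girh] add [rxll] -> 13 lines: aclh jxpj blhxt qugf nmd aormi irsl xsrme nakr rxll cztpb noep qcqh
Hunk 3: at line 5 remove [irsl,xsrme] add [ufgb,shy,etdni] -> 14 lines: aclh jxpj blhxt qugf nmd aormi ufgb shy etdni nakr rxll cztpb noep qcqh
Hunk 4: at line 4 remove [aormi] add [iab,bwwri] -> 15 lines: aclh jxpj blhxt qugf nmd iab bwwri ufgb shy etdni nakr rxll cztpb noep qcqh
Hunk 5: at line 11 remove [rxll] add [qcj] -> 15 lines: aclh jxpj blhxt qugf nmd iab bwwri ufgb shy etdni nakr qcj cztpb noep qcqh
Hunk 6: at line 4 remove [iab,bwwri,ufgb] add [snjk,kpta,dedu] -> 15 lines: aclh jxpj blhxt qugf nmd snjk kpta dedu shy etdni nakr qcj cztpb noep qcqh
Final line 7: kpta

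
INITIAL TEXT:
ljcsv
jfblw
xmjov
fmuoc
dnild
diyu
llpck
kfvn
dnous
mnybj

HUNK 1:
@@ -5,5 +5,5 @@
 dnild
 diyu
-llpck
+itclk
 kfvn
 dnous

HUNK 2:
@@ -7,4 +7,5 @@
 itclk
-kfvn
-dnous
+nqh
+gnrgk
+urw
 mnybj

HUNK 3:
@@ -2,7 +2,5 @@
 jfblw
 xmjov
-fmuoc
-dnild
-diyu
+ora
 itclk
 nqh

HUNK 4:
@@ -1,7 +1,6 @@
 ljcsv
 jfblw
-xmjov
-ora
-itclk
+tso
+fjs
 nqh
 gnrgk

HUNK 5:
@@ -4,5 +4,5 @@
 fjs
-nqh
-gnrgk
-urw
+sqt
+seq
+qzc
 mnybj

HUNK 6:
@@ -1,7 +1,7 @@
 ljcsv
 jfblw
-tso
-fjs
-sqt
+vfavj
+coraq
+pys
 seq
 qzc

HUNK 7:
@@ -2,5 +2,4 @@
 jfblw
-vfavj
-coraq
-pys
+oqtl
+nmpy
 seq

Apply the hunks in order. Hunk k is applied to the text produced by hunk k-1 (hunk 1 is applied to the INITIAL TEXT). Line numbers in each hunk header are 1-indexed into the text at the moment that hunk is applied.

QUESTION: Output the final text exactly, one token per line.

Answer: ljcsv
jfblw
oqtl
nmpy
seq
qzc
mnybj

Derivation:
Hunk 1: at line 5 remove [llpck] add [itclk] -> 10 lines: ljcsv jfblw xmjov fmuoc dnild diyu itclk kfvn dnous mnybj
Hunk 2: at line 7 remove [kfvn,dnous] add [nqh,gnrgk,urw] -> 11 lines: ljcsv jfblw xmjov fmuoc dnild diyu itclk nqh gnrgk urw mnybj
Hunk 3: at line 2 remove [fmuoc,dnild,diyu] add [ora] -> 9 lines: ljcsv jfblw xmjov ora itclk nqh gnrgk urw mnybj
Hunk 4: at line 1 remove [xmjov,ora,itclk] add [tso,fjs] -> 8 lines: ljcsv jfblw tso fjs nqh gnrgk urw mnybj
Hunk 5: at line 4 remove [nqh,gnrgk,urw] add [sqt,seq,qzc] -> 8 lines: ljcsv jfblw tso fjs sqt seq qzc mnybj
Hunk 6: at line 1 remove [tso,fjs,sqt] add [vfavj,coraq,pys] -> 8 lines: ljcsv jfblw vfavj coraq pys seq qzc mnybj
Hunk 7: at line 2 remove [vfavj,coraq,pys] add [oqtl,nmpy] -> 7 lines: ljcsv jfblw oqtl nmpy seq qzc mnybj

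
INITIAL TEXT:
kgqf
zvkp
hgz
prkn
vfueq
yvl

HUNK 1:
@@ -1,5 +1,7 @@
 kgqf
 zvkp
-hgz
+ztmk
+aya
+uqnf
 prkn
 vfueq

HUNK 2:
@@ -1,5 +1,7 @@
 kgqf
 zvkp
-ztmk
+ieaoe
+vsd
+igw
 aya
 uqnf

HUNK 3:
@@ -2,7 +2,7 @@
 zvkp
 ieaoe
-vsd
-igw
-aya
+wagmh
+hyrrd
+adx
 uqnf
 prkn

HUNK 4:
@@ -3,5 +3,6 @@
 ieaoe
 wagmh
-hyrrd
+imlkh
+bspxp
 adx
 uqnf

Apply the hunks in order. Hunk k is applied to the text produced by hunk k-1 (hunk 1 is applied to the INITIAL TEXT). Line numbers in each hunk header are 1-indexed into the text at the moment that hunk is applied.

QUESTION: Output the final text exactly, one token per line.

Hunk 1: at line 1 remove [hgz] add [ztmk,aya,uqnf] -> 8 lines: kgqf zvkp ztmk aya uqnf prkn vfueq yvl
Hunk 2: at line 1 remove [ztmk] add [ieaoe,vsd,igw] -> 10 lines: kgqf zvkp ieaoe vsd igw aya uqnf prkn vfueq yvl
Hunk 3: at line 2 remove [vsd,igw,aya] add [wagmh,hyrrd,adx] -> 10 lines: kgqf zvkp ieaoe wagmh hyrrd adx uqnf prkn vfueq yvl
Hunk 4: at line 3 remove [hyrrd] add [imlkh,bspxp] -> 11 lines: kgqf zvkp ieaoe wagmh imlkh bspxp adx uqnf prkn vfueq yvl

Answer: kgqf
zvkp
ieaoe
wagmh
imlkh
bspxp
adx
uqnf
prkn
vfueq
yvl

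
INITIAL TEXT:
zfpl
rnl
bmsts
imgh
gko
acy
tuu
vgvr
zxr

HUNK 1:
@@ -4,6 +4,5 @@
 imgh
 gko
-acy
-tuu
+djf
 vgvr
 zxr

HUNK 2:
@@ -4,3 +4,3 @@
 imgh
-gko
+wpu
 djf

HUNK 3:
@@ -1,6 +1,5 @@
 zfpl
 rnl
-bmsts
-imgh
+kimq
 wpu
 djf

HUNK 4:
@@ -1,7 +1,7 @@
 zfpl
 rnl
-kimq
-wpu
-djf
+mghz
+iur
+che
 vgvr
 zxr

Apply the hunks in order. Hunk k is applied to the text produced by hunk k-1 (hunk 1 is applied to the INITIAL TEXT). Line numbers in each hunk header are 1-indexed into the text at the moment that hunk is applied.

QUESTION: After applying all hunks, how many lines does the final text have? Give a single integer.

Answer: 7

Derivation:
Hunk 1: at line 4 remove [acy,tuu] add [djf] -> 8 lines: zfpl rnl bmsts imgh gko djf vgvr zxr
Hunk 2: at line 4 remove [gko] add [wpu] -> 8 lines: zfpl rnl bmsts imgh wpu djf vgvr zxr
Hunk 3: at line 1 remove [bmsts,imgh] add [kimq] -> 7 lines: zfpl rnl kimq wpu djf vgvr zxr
Hunk 4: at line 1 remove [kimq,wpu,djf] add [mghz,iur,che] -> 7 lines: zfpl rnl mghz iur che vgvr zxr
Final line count: 7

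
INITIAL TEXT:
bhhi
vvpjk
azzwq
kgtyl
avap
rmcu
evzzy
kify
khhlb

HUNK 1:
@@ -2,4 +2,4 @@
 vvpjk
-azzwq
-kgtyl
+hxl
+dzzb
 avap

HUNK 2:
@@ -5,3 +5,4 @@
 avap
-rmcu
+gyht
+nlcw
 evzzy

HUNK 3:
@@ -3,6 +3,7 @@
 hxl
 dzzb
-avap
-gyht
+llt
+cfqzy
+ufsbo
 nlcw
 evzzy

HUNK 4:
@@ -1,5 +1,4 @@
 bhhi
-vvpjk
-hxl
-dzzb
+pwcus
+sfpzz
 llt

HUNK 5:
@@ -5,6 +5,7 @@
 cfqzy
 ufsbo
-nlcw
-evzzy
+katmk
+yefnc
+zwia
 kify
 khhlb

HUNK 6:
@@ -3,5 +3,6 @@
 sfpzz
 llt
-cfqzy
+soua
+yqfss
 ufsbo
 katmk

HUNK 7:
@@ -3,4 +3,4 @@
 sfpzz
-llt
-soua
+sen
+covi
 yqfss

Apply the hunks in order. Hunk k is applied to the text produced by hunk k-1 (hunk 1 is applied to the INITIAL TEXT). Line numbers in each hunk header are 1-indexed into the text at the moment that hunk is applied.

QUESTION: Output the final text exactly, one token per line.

Hunk 1: at line 2 remove [azzwq,kgtyl] add [hxl,dzzb] -> 9 lines: bhhi vvpjk hxl dzzb avap rmcu evzzy kify khhlb
Hunk 2: at line 5 remove [rmcu] add [gyht,nlcw] -> 10 lines: bhhi vvpjk hxl dzzb avap gyht nlcw evzzy kify khhlb
Hunk 3: at line 3 remove [avap,gyht] add [llt,cfqzy,ufsbo] -> 11 lines: bhhi vvpjk hxl dzzb llt cfqzy ufsbo nlcw evzzy kify khhlb
Hunk 4: at line 1 remove [vvpjk,hxl,dzzb] add [pwcus,sfpzz] -> 10 lines: bhhi pwcus sfpzz llt cfqzy ufsbo nlcw evzzy kify khhlb
Hunk 5: at line 5 remove [nlcw,evzzy] add [katmk,yefnc,zwia] -> 11 lines: bhhi pwcus sfpzz llt cfqzy ufsbo katmk yefnc zwia kify khhlb
Hunk 6: at line 3 remove [cfqzy] add [soua,yqfss] -> 12 lines: bhhi pwcus sfpzz llt soua yqfss ufsbo katmk yefnc zwia kify khhlb
Hunk 7: at line 3 remove [llt,soua] add [sen,covi] -> 12 lines: bhhi pwcus sfpzz sen covi yqfss ufsbo katmk yefnc zwia kify khhlb

Answer: bhhi
pwcus
sfpzz
sen
covi
yqfss
ufsbo
katmk
yefnc
zwia
kify
khhlb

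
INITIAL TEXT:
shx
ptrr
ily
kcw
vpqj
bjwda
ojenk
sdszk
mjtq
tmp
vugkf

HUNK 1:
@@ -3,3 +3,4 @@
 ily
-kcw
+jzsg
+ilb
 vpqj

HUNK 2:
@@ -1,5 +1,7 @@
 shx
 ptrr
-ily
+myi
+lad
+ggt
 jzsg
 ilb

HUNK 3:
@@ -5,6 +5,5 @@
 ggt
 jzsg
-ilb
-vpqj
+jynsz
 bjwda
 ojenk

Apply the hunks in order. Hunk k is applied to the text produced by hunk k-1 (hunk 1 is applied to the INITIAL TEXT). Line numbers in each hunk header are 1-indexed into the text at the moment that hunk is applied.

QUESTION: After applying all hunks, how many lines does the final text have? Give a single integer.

Answer: 13

Derivation:
Hunk 1: at line 3 remove [kcw] add [jzsg,ilb] -> 12 lines: shx ptrr ily jzsg ilb vpqj bjwda ojenk sdszk mjtq tmp vugkf
Hunk 2: at line 1 remove [ily] add [myi,lad,ggt] -> 14 lines: shx ptrr myi lad ggt jzsg ilb vpqj bjwda ojenk sdszk mjtq tmp vugkf
Hunk 3: at line 5 remove [ilb,vpqj] add [jynsz] -> 13 lines: shx ptrr myi lad ggt jzsg jynsz bjwda ojenk sdszk mjtq tmp vugkf
Final line count: 13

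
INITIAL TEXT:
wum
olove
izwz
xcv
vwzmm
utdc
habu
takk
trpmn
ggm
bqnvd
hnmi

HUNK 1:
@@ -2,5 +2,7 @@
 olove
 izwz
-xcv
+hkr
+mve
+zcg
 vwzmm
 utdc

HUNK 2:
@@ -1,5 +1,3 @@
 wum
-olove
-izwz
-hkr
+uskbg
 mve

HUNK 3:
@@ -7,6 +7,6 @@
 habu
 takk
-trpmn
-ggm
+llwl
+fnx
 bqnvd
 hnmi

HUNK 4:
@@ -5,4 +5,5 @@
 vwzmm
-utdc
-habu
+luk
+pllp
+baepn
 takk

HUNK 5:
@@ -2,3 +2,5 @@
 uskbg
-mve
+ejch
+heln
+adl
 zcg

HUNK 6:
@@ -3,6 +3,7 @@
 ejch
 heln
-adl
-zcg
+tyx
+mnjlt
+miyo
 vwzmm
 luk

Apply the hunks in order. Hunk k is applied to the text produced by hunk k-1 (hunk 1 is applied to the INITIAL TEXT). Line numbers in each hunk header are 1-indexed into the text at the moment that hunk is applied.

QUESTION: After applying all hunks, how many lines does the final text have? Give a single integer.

Hunk 1: at line 2 remove [xcv] add [hkr,mve,zcg] -> 14 lines: wum olove izwz hkr mve zcg vwzmm utdc habu takk trpmn ggm bqnvd hnmi
Hunk 2: at line 1 remove [olove,izwz,hkr] add [uskbg] -> 12 lines: wum uskbg mve zcg vwzmm utdc habu takk trpmn ggm bqnvd hnmi
Hunk 3: at line 7 remove [trpmn,ggm] add [llwl,fnx] -> 12 lines: wum uskbg mve zcg vwzmm utdc habu takk llwl fnx bqnvd hnmi
Hunk 4: at line 5 remove [utdc,habu] add [luk,pllp,baepn] -> 13 lines: wum uskbg mve zcg vwzmm luk pllp baepn takk llwl fnx bqnvd hnmi
Hunk 5: at line 2 remove [mve] add [ejch,heln,adl] -> 15 lines: wum uskbg ejch heln adl zcg vwzmm luk pllp baepn takk llwl fnx bqnvd hnmi
Hunk 6: at line 3 remove [adl,zcg] add [tyx,mnjlt,miyo] -> 16 lines: wum uskbg ejch heln tyx mnjlt miyo vwzmm luk pllp baepn takk llwl fnx bqnvd hnmi
Final line count: 16

Answer: 16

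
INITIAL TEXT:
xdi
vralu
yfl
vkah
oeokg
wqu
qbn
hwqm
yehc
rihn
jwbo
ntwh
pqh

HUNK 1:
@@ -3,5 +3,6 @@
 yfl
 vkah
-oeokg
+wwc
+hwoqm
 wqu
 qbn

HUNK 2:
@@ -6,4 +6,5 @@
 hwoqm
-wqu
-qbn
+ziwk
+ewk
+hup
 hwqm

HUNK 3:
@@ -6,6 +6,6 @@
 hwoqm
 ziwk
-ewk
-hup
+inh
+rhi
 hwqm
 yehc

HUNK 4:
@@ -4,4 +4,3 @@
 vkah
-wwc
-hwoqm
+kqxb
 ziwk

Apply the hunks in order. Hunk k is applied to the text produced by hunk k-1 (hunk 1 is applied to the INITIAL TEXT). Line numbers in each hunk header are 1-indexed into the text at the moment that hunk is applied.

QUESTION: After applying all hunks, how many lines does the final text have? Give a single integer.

Answer: 14

Derivation:
Hunk 1: at line 3 remove [oeokg] add [wwc,hwoqm] -> 14 lines: xdi vralu yfl vkah wwc hwoqm wqu qbn hwqm yehc rihn jwbo ntwh pqh
Hunk 2: at line 6 remove [wqu,qbn] add [ziwk,ewk,hup] -> 15 lines: xdi vralu yfl vkah wwc hwoqm ziwk ewk hup hwqm yehc rihn jwbo ntwh pqh
Hunk 3: at line 6 remove [ewk,hup] add [inh,rhi] -> 15 lines: xdi vralu yfl vkah wwc hwoqm ziwk inh rhi hwqm yehc rihn jwbo ntwh pqh
Hunk 4: at line 4 remove [wwc,hwoqm] add [kqxb] -> 14 lines: xdi vralu yfl vkah kqxb ziwk inh rhi hwqm yehc rihn jwbo ntwh pqh
Final line count: 14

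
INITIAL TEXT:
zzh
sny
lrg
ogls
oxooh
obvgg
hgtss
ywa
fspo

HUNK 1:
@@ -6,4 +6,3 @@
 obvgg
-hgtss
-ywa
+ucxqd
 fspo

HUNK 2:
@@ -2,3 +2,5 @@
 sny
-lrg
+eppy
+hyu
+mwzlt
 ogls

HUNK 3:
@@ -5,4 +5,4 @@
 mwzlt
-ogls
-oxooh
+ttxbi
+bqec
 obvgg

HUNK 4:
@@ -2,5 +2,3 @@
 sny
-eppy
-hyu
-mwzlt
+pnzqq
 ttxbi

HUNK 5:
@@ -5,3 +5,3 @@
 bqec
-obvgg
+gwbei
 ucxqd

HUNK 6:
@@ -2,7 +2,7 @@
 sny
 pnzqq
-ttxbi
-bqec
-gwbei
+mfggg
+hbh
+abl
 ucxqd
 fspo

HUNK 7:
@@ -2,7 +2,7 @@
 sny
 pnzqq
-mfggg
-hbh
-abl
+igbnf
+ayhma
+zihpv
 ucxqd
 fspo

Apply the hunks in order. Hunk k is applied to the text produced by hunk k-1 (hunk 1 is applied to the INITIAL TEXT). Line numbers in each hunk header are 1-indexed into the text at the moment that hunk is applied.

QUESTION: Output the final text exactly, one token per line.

Hunk 1: at line 6 remove [hgtss,ywa] add [ucxqd] -> 8 lines: zzh sny lrg ogls oxooh obvgg ucxqd fspo
Hunk 2: at line 2 remove [lrg] add [eppy,hyu,mwzlt] -> 10 lines: zzh sny eppy hyu mwzlt ogls oxooh obvgg ucxqd fspo
Hunk 3: at line 5 remove [ogls,oxooh] add [ttxbi,bqec] -> 10 lines: zzh sny eppy hyu mwzlt ttxbi bqec obvgg ucxqd fspo
Hunk 4: at line 2 remove [eppy,hyu,mwzlt] add [pnzqq] -> 8 lines: zzh sny pnzqq ttxbi bqec obvgg ucxqd fspo
Hunk 5: at line 5 remove [obvgg] add [gwbei] -> 8 lines: zzh sny pnzqq ttxbi bqec gwbei ucxqd fspo
Hunk 6: at line 2 remove [ttxbi,bqec,gwbei] add [mfggg,hbh,abl] -> 8 lines: zzh sny pnzqq mfggg hbh abl ucxqd fspo
Hunk 7: at line 2 remove [mfggg,hbh,abl] add [igbnf,ayhma,zihpv] -> 8 lines: zzh sny pnzqq igbnf ayhma zihpv ucxqd fspo

Answer: zzh
sny
pnzqq
igbnf
ayhma
zihpv
ucxqd
fspo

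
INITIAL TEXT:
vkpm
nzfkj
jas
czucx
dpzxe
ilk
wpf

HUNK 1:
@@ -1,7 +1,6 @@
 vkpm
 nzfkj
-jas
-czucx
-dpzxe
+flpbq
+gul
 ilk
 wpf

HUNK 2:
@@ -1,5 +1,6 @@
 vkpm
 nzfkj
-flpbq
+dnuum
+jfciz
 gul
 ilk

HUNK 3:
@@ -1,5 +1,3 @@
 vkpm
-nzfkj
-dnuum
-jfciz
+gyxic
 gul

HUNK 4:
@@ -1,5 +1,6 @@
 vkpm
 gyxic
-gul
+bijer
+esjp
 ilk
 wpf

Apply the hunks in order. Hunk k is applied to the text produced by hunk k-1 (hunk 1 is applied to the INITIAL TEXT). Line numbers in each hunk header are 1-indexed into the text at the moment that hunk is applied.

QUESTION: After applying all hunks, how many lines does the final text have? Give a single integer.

Hunk 1: at line 1 remove [jas,czucx,dpzxe] add [flpbq,gul] -> 6 lines: vkpm nzfkj flpbq gul ilk wpf
Hunk 2: at line 1 remove [flpbq] add [dnuum,jfciz] -> 7 lines: vkpm nzfkj dnuum jfciz gul ilk wpf
Hunk 3: at line 1 remove [nzfkj,dnuum,jfciz] add [gyxic] -> 5 lines: vkpm gyxic gul ilk wpf
Hunk 4: at line 1 remove [gul] add [bijer,esjp] -> 6 lines: vkpm gyxic bijer esjp ilk wpf
Final line count: 6

Answer: 6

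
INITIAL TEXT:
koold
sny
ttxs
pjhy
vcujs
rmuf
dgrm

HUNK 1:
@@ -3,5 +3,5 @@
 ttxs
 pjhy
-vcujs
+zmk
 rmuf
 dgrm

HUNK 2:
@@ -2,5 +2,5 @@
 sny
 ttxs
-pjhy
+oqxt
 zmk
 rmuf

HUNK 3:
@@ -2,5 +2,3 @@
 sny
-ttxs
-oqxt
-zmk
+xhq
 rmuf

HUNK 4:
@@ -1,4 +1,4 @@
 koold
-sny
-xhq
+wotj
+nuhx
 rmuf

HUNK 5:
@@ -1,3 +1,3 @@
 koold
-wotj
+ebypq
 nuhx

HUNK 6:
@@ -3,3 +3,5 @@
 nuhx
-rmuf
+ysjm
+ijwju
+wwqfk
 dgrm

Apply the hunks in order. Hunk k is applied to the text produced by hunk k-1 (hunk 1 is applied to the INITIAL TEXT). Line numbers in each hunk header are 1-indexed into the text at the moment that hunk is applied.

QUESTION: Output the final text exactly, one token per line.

Hunk 1: at line 3 remove [vcujs] add [zmk] -> 7 lines: koold sny ttxs pjhy zmk rmuf dgrm
Hunk 2: at line 2 remove [pjhy] add [oqxt] -> 7 lines: koold sny ttxs oqxt zmk rmuf dgrm
Hunk 3: at line 2 remove [ttxs,oqxt,zmk] add [xhq] -> 5 lines: koold sny xhq rmuf dgrm
Hunk 4: at line 1 remove [sny,xhq] add [wotj,nuhx] -> 5 lines: koold wotj nuhx rmuf dgrm
Hunk 5: at line 1 remove [wotj] add [ebypq] -> 5 lines: koold ebypq nuhx rmuf dgrm
Hunk 6: at line 3 remove [rmuf] add [ysjm,ijwju,wwqfk] -> 7 lines: koold ebypq nuhx ysjm ijwju wwqfk dgrm

Answer: koold
ebypq
nuhx
ysjm
ijwju
wwqfk
dgrm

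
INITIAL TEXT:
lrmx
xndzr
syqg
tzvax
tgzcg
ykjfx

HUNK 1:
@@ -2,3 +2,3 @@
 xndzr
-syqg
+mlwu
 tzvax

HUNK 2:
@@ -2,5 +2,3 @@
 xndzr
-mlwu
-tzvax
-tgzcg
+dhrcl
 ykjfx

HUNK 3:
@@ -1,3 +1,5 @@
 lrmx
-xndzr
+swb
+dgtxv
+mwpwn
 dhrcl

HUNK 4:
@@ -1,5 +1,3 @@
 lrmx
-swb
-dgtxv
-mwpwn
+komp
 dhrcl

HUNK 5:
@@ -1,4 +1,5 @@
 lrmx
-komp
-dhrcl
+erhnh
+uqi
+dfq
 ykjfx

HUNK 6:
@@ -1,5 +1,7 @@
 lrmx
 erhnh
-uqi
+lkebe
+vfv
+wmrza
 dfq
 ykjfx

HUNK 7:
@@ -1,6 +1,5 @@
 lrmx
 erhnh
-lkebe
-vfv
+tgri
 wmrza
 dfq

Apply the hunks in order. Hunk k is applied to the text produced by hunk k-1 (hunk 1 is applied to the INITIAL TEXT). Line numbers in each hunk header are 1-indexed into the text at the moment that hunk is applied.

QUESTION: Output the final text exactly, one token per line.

Hunk 1: at line 2 remove [syqg] add [mlwu] -> 6 lines: lrmx xndzr mlwu tzvax tgzcg ykjfx
Hunk 2: at line 2 remove [mlwu,tzvax,tgzcg] add [dhrcl] -> 4 lines: lrmx xndzr dhrcl ykjfx
Hunk 3: at line 1 remove [xndzr] add [swb,dgtxv,mwpwn] -> 6 lines: lrmx swb dgtxv mwpwn dhrcl ykjfx
Hunk 4: at line 1 remove [swb,dgtxv,mwpwn] add [komp] -> 4 lines: lrmx komp dhrcl ykjfx
Hunk 5: at line 1 remove [komp,dhrcl] add [erhnh,uqi,dfq] -> 5 lines: lrmx erhnh uqi dfq ykjfx
Hunk 6: at line 1 remove [uqi] add [lkebe,vfv,wmrza] -> 7 lines: lrmx erhnh lkebe vfv wmrza dfq ykjfx
Hunk 7: at line 1 remove [lkebe,vfv] add [tgri] -> 6 lines: lrmx erhnh tgri wmrza dfq ykjfx

Answer: lrmx
erhnh
tgri
wmrza
dfq
ykjfx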